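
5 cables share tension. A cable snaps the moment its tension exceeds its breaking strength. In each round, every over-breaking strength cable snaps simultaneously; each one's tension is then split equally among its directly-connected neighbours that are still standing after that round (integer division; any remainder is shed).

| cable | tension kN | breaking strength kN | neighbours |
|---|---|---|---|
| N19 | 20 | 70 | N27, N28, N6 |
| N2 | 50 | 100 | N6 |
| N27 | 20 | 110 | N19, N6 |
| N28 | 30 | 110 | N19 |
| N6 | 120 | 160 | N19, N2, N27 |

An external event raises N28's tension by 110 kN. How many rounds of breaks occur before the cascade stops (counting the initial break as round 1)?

Round 1 — N28 at 140 > 110. N28 snaps.
  N28 sheds 140 kN to N19: 140 each.
    N19: 20+140 = 160 > 70
Round 2 — N19 snaps.
  N19 sheds 160 kN to N27, N6: 80 each.
    N27: 20+80 = 100 ≤ 110
    N6: 120+80 = 200 > 160
Round 3 — N6 snaps.
  N6 sheds 200 kN to N2, N27: 100 each.
    N2: 50+100 = 150 > 100
    N27: 100+100 = 200 > 110
Round 4 — N2, N27 snap.
  N2 sheds 150 kN: no online neighbours, lost.
  N27 sheds 200 kN: no online neighbours, lost.
No further breaks.

4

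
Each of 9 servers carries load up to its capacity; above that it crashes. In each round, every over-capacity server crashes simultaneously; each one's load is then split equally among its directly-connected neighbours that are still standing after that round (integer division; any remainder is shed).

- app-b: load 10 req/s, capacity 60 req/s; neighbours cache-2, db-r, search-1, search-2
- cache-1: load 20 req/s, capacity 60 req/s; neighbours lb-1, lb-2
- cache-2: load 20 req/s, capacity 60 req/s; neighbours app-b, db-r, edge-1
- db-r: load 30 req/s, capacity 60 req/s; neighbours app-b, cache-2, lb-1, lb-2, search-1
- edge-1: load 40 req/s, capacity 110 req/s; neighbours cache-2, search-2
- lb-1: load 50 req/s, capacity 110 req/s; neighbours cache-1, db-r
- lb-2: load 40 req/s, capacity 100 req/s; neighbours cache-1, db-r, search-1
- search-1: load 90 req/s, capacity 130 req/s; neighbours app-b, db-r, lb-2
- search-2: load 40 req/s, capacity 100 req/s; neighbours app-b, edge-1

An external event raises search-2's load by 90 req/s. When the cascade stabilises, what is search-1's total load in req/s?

115

Round 1 — search-2 at 130 > 100. search-2 crashes.
  search-2 sheds 130 req/s to app-b, edge-1: 65 each.
    app-b: 10+65 = 75 > 60
    edge-1: 40+65 = 105 ≤ 110
Round 2 — app-b crashes.
  app-b sheds 75 req/s to cache-2, db-r, search-1: 25 each.
    cache-2: 20+25 = 45 ≤ 60
    db-r: 30+25 = 55 ≤ 60
    search-1: 90+25 = 115 ≤ 130
No further crashes.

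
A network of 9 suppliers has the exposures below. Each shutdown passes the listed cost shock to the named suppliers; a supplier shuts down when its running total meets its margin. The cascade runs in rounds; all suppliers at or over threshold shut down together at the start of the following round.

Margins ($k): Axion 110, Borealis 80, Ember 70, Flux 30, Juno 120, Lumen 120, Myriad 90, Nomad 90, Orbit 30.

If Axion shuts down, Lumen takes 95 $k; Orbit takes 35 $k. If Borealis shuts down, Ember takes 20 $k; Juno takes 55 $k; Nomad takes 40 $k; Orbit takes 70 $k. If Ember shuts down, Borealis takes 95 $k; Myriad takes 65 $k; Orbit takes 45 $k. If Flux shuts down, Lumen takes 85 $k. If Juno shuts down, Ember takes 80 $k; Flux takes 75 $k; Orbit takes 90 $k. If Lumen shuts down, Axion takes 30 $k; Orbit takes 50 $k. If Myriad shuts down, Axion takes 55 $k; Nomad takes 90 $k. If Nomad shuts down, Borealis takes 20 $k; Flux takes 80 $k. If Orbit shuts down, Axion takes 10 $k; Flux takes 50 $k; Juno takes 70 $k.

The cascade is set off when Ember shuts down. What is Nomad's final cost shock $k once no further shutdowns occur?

Round 1 — Ember shuts down (initial).
  Borealis: +95 → 95 ≥ 80
  Myriad: +65 → 65 < 90
  Orbit: +45 → 45 ≥ 30
Round 2 — Borealis, Orbit shut down.
  Axion: +10 → 10 < 110
  Flux: +50 → 50 ≥ 30
  Juno: +55+70 → 125 ≥ 120
  Nomad: +40 → 40 < 90
Round 3 — Flux, Juno shut down.
  Lumen: +85 → 85 < 120
No further shutdowns.

40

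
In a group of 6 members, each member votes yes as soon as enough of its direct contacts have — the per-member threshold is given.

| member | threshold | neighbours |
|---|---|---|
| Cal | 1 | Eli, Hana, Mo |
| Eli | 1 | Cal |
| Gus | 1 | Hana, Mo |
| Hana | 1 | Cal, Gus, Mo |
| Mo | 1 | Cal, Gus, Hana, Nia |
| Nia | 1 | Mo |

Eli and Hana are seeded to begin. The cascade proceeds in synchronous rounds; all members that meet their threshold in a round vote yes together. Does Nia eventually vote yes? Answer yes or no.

Round 1 — Eli, Hana vote yes (initial).
Round 2 — checking thresholds:
  Cal: 2 of 3 neighbours ≥ 1, votes yes.
  Gus: 1 of 2 neighbours ≥ 1, votes yes.
  Mo: 1 of 4 neighbours ≥ 1, votes yes.
Round 3 — checking thresholds:
  Nia: 1 of 1 neighbours ≥ 1, votes yes.
Round 4 — no new yes votes; cascade stops.

yes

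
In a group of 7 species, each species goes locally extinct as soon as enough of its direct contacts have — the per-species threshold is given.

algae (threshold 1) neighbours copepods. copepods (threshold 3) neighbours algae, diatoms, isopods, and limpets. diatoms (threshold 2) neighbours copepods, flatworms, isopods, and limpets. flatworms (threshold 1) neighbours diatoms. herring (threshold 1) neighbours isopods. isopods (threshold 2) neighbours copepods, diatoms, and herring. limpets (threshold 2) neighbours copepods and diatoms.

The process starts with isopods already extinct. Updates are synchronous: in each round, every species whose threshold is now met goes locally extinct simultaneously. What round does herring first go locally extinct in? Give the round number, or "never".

Round 1 — isopods goes locally extinct (initial).
Round 2 — checking thresholds:
  copepods: 1 of 4 neighbours < 3, below threshold.
  diatoms: 1 of 4 neighbours < 2, below threshold.
  herring: 1 of 1 neighbours ≥ 1, goes locally extinct.
Round 3 — no new extinctions; cascade stops.

2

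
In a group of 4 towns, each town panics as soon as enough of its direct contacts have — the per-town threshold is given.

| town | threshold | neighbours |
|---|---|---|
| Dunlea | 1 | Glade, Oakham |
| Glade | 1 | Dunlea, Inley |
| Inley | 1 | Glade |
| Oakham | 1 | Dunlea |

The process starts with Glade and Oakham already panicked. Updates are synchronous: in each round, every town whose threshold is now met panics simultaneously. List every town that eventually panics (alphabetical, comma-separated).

Dunlea, Glade, Inley, Oakham

Round 1 — Glade, Oakham panic (initial).
Round 2 — checking thresholds:
  Dunlea: 2 of 2 neighbours ≥ 1, panics.
  Inley: 1 of 1 neighbours ≥ 1, panics.
Round 3 — no new panics; cascade stops.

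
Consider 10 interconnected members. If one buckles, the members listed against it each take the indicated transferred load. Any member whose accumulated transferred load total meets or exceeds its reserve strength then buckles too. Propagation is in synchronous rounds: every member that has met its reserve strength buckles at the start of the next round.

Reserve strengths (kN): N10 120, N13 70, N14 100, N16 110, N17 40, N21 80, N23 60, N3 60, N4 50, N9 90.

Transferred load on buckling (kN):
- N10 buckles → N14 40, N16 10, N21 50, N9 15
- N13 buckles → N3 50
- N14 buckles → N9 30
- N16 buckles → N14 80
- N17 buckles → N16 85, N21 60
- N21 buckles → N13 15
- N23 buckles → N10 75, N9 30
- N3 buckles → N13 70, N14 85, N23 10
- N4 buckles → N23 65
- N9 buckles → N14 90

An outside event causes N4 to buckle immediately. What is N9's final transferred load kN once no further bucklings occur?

30

Round 1 — N4 buckles (initial).
  N23: +65 → 65 ≥ 60
Round 2 — N23 buckles.
  N10: +75 → 75 < 120
  N9: +30 → 30 < 90
No further bucklings.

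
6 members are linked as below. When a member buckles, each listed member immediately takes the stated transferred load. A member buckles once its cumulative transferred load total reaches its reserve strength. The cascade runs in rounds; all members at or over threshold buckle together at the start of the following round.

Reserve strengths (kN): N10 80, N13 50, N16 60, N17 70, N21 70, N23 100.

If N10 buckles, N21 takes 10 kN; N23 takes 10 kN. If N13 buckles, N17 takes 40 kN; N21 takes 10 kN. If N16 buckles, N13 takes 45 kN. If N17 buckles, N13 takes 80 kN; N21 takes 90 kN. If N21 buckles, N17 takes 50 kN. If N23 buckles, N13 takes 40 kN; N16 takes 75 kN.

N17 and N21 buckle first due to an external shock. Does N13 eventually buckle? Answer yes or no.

yes

Round 1 — N17, N21 buckle (initial).
  N13: +80 → 80 ≥ 50
Round 2 — N13 buckles.
No further bucklings.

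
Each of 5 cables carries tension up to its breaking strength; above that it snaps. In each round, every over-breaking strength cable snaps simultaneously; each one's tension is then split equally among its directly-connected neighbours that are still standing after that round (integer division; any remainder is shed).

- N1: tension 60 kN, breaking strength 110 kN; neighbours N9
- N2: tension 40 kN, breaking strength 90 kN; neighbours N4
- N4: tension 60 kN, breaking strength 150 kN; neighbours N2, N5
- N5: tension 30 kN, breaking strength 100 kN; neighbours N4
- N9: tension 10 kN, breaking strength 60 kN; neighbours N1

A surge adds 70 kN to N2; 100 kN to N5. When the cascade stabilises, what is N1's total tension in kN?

60

Round 1 — N2 at 110 > 90; N5 at 130 > 100. N2, N5 snap.
  N2 sheds 110 kN to N4: 110 each.
    N4: 60+110 = 170 > 150
  N5 sheds 130 kN to N4: 130 each.
    N4: 170+130 = 300 > 150
Round 2 — N4 snaps.
  N4 sheds 300 kN: no online neighbours, lost.
No further breaks.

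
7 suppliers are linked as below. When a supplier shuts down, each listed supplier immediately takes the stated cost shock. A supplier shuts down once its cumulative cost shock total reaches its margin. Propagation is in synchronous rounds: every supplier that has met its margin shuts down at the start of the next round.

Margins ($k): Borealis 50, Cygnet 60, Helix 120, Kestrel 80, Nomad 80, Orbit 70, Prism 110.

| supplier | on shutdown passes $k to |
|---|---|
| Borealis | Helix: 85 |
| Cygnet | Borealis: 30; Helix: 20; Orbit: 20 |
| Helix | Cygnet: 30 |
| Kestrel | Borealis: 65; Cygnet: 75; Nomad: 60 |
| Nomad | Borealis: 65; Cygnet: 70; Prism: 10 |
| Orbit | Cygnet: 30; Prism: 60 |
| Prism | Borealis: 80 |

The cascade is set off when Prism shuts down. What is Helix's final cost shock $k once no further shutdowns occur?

85

Round 1 — Prism shuts down (initial).
  Borealis: +80 → 80 ≥ 50
Round 2 — Borealis shuts down.
  Helix: +85 → 85 < 120
No further shutdowns.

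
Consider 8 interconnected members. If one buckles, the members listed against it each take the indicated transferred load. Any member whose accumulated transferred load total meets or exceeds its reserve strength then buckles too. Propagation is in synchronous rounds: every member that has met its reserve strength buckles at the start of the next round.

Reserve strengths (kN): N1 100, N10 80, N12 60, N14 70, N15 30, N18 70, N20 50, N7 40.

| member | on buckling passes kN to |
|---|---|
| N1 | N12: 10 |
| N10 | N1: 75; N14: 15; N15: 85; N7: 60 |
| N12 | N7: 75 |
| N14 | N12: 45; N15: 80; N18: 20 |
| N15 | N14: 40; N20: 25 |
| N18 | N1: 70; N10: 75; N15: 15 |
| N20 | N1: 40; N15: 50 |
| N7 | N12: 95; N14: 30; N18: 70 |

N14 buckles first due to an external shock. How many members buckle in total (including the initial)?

2

Round 1 — N14 buckles (initial).
  N12: +45 → 45 < 60
  N15: +80 → 80 ≥ 30
  N18: +20 → 20 < 70
Round 2 — N15 buckles.
  N20: +25 → 25 < 50
No further bucklings.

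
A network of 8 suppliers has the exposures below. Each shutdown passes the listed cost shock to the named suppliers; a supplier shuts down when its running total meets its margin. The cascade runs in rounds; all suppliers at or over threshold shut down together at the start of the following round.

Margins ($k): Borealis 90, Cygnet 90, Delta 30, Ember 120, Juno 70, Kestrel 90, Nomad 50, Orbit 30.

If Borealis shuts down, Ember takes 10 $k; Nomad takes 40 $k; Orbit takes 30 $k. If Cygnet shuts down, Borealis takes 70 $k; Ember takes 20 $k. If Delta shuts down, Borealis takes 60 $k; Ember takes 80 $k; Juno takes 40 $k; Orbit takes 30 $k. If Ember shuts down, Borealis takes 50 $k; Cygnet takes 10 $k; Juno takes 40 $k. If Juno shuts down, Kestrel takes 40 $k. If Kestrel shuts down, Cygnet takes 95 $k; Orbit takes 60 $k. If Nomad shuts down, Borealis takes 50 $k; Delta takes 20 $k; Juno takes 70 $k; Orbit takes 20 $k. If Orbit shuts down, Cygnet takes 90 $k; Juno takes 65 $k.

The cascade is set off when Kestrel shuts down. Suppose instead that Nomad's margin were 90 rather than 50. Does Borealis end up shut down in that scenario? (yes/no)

no

With Nomad's margin at 90:
Round 1 — Kestrel shuts down (initial).
  Cygnet: +95 → 95 ≥ 90
  Orbit: +60 → 60 ≥ 30
Round 2 — Cygnet, Orbit shut down.
  Borealis: +70 → 70 < 90
  Ember: +20 → 20 < 120
  Juno: +65 → 65 < 70
No further shutdowns.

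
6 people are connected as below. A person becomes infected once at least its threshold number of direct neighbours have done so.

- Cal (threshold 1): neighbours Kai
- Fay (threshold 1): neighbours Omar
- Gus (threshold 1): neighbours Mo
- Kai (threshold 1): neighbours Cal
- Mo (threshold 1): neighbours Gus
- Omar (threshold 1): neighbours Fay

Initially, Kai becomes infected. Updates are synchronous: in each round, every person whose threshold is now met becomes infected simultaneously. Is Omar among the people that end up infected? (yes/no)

no

Round 1 — Kai becomes infected (initial).
Round 2 — checking thresholds:
  Cal: 1 of 1 neighbours ≥ 1, becomes infected.
Round 3 — no new infections; cascade stops.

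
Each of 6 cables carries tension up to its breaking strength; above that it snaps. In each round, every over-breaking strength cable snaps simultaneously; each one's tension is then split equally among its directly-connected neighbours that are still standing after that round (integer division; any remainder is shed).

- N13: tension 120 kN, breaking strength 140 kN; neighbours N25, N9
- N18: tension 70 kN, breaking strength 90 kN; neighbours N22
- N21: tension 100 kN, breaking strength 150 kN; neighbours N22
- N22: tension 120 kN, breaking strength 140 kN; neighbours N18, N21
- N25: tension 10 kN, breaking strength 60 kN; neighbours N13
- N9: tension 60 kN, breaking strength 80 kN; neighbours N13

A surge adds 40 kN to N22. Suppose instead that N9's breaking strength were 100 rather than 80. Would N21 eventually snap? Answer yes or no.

With N9's breaking strength at 100:
Round 1 — N22 at 160 > 140. N22 snaps.
  N22 sheds 160 kN to N18, N21: 80 each.
    N18: 70+80 = 150 > 90
    N21: 100+80 = 180 > 150
Round 2 — N18, N21 snap.
  N18 sheds 150 kN: no online neighbours, lost.
  N21 sheds 180 kN: no online neighbours, lost.
No further breaks.

yes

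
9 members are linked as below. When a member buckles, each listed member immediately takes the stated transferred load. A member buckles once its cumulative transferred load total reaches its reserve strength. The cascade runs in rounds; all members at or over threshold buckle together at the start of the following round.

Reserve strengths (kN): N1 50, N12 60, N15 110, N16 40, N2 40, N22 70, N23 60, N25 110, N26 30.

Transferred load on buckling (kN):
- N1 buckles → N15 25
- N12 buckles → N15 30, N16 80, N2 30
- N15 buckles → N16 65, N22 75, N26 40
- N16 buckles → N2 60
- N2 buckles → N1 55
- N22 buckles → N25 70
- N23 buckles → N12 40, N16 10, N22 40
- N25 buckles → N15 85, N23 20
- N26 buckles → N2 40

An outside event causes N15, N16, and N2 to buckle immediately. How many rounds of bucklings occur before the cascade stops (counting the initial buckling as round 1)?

Round 1 — N15, N16, N2 buckle (initial).
  N1: +55 → 55 ≥ 50
  N22: +75 → 75 ≥ 70
  N26: +40 → 40 ≥ 30
Round 2 — N1, N22, N26 buckle.
  N25: +70 → 70 < 110
No further bucklings.

2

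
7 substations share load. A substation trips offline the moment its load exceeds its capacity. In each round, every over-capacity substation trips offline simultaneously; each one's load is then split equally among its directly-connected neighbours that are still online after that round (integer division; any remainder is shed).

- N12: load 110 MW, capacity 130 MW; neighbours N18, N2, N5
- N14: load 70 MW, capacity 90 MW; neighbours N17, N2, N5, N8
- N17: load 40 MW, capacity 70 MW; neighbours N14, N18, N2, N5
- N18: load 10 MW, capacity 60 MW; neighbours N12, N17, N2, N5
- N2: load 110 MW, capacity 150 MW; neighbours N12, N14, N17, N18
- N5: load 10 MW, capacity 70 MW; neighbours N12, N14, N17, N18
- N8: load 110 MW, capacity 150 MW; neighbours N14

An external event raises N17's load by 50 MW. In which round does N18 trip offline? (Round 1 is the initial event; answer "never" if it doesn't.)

Round 1 — N17 at 90 > 70. N17 trips offline.
  N17 sheds 90 MW to N14, N18, N2, N5: 22 each (2 lost).
    N14: 70+22 = 92 > 90
    N18: 10+22 = 32 ≤ 60
    N2: 110+22 = 132 ≤ 150
    N5: 10+22 = 32 ≤ 70
Round 2 — N14 trips offline.
  N14 sheds 92 MW to N2, N5, N8: 30 each (2 lost).
    N2: 132+30 = 162 > 150
    N5: 32+30 = 62 ≤ 70
    N8: 110+30 = 140 ≤ 150
Round 3 — N2 trips offline.
  N2 sheds 162 MW to N12, N18: 81 each.
    N12: 110+81 = 191 > 130
    N18: 32+81 = 113 > 60
Round 4 — N12, N18 trip offline.
  N12 sheds 191 MW to N5: 191 each.
    N5: 62+191 = 253 > 70
  N18 sheds 113 MW to N5: 113 each.
    N5: 253+113 = 366 > 70
Round 5 — N5 trips offline.
  N5 sheds 366 MW: no online neighbours, lost.
No further trips.

4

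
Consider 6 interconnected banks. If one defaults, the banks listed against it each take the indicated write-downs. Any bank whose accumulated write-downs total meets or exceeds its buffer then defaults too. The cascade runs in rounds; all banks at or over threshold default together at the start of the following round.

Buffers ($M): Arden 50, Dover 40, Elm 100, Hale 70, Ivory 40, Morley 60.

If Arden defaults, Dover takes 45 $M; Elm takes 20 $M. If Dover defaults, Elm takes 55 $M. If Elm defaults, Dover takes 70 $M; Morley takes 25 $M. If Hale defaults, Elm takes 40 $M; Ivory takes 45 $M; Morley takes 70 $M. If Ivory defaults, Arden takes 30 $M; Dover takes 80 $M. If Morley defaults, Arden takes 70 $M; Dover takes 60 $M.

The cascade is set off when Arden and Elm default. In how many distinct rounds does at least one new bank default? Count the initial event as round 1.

Round 1 — Arden, Elm default (initial).
  Dover: +45+70 → 115 ≥ 40
  Morley: +25 → 25 < 60
Round 2 — Dover defaults.
No further defaults.

2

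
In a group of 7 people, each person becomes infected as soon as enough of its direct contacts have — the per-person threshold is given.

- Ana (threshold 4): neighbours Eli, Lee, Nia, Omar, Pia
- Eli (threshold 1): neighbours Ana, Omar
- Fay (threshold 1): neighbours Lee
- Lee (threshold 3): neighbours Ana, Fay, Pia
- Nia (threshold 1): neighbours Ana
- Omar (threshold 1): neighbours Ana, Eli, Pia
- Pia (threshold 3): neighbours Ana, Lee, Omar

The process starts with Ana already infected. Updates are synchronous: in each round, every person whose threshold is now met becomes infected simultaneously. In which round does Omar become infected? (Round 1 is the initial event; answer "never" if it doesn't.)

2

Round 1 — Ana becomes infected (initial).
Round 2 — checking thresholds:
  Eli: 1 of 2 neighbours ≥ 1, becomes infected.
  Lee: 1 of 3 neighbours < 3, below threshold.
  Nia: 1 of 1 neighbours ≥ 1, becomes infected.
  Omar: 1 of 3 neighbours ≥ 1, becomes infected.
  Pia: 1 of 3 neighbours < 3, below threshold.
Round 3 — no new infections; cascade stops.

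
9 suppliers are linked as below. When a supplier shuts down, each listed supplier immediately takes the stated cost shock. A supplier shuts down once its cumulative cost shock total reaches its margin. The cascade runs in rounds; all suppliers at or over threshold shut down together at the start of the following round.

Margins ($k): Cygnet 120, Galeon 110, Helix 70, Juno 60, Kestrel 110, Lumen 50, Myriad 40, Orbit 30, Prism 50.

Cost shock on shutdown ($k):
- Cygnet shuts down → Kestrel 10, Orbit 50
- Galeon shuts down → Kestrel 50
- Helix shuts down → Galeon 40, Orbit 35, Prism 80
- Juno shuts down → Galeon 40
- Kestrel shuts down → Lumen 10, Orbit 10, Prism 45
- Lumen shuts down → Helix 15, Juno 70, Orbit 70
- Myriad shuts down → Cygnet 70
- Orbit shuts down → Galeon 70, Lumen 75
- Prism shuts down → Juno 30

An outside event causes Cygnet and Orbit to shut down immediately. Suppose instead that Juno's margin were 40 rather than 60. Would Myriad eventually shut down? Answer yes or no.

With Juno's margin at 40:
Round 1 — Cygnet, Orbit shut down (initial).
  Galeon: +70 → 70 < 110
  Kestrel: +10 → 10 < 110
  Lumen: +75 → 75 ≥ 50
Round 2 — Lumen shuts down.
  Helix: +15 → 15 < 70
  Juno: +70 → 70 ≥ 40
Round 3 — Juno shuts down.
  Galeon: +40 → 110 ≥ 110
Round 4 — Galeon shuts down.
  Kestrel: +50 → 60 < 110
No further shutdowns.

no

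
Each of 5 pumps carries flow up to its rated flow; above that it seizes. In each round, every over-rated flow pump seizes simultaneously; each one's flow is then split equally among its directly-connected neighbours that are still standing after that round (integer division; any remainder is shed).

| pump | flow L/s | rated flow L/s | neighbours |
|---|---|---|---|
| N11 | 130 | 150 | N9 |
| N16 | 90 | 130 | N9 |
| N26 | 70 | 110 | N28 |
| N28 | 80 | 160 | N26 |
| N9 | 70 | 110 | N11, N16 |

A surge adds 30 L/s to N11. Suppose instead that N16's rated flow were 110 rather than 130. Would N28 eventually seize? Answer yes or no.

With N16's rated flow at 110:
Round 1 — N11 at 160 > 150. N11 seizes.
  N11 sheds 160 L/s to N9: 160 each.
    N9: 70+160 = 230 > 110
Round 2 — N9 seizes.
  N9 sheds 230 L/s to N16: 230 each.
    N16: 90+230 = 320 > 110
Round 3 — N16 seizes.
  N16 sheds 320 L/s: no online neighbours, lost.
No further seizures.

no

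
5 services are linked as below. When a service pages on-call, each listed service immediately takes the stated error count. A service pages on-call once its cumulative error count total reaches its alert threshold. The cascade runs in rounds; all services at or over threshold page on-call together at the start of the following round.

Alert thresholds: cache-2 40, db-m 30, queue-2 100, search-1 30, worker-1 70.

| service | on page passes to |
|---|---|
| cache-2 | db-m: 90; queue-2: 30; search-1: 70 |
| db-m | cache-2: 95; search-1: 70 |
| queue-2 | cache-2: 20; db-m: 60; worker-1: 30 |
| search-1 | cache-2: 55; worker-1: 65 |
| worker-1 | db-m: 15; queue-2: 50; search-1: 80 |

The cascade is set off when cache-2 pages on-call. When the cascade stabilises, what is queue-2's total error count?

30

Round 1 — cache-2 pages on-call (initial).
  db-m: +90 → 90 ≥ 30
  queue-2: +30 → 30 < 100
  search-1: +70 → 70 ≥ 30
Round 2 — db-m, search-1 page on-call.
  worker-1: +65 → 65 < 70
No further pages.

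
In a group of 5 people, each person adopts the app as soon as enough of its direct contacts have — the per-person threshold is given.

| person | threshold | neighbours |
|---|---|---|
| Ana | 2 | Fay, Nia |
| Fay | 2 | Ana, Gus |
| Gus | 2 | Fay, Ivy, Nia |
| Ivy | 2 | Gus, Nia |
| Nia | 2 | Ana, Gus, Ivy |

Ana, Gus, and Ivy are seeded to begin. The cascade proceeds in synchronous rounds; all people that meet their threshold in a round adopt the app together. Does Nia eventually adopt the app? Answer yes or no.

yes

Round 1 — Ana, Gus, Ivy adopt the app (initial).
Round 2 — checking thresholds:
  Fay: 2 of 2 neighbours ≥ 2, adopts the app.
  Nia: 3 of 3 neighbours ≥ 2, adopts the app.
Round 3 — no new adoptions; cascade stops.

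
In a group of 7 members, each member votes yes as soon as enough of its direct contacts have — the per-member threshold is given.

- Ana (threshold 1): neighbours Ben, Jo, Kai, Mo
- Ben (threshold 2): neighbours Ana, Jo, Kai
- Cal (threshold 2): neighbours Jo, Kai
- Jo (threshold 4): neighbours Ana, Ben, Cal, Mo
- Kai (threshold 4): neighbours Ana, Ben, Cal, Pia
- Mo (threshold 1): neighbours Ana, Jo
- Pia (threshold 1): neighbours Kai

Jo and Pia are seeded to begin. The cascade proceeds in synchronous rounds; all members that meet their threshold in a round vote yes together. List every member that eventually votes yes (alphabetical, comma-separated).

Ana, Ben, Jo, Mo, Pia

Round 1 — Jo, Pia vote yes (initial).
Round 2 — checking thresholds:
  Ana: 1 of 4 neighbours ≥ 1, votes yes.
  Ben: 1 of 3 neighbours < 2, below threshold.
  Cal: 1 of 2 neighbours < 2, below threshold.
  Kai: 1 of 4 neighbours < 4, below threshold.
  Mo: 1 of 2 neighbours ≥ 1, votes yes.
Round 3 — checking thresholds:
  Ben: 2 of 3 neighbours ≥ 2, votes yes.
  Cal: 1 of 2 neighbours < 2, below threshold.
  Kai: 2 of 4 neighbours < 4, below threshold.
Round 4 — no new yes votes; cascade stops.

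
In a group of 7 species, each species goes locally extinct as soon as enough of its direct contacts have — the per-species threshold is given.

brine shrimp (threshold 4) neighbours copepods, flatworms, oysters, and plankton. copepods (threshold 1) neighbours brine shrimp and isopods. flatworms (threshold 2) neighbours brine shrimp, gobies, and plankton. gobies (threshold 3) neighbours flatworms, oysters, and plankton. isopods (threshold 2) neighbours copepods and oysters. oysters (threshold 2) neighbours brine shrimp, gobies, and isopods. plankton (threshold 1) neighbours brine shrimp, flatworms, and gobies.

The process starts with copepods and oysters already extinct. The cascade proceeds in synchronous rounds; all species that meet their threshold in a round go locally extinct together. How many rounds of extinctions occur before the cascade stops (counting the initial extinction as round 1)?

2

Round 1 — copepods, oysters go locally extinct (initial).
Round 2 — checking thresholds:
  brine shrimp: 2 of 4 neighbours < 4, not yet.
  gobies: 1 of 3 neighbours < 3, not yet.
  isopods: 2 of 2 neighbours ≥ 2, goes locally extinct.
Round 3 — no new extinctions; cascade stops.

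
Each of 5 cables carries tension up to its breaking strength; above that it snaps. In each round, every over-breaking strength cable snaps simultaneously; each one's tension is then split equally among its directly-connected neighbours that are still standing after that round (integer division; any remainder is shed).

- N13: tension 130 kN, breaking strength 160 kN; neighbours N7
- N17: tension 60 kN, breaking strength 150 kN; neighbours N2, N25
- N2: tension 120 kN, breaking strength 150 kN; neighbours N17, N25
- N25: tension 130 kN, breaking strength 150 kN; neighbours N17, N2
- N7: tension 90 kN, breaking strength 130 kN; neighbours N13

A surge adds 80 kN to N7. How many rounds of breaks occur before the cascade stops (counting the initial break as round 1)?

Round 1 — N7 at 170 > 130. N7 snaps.
  N7 sheds 170 kN to N13: 170 each.
    N13: 130+170 = 300 > 160
Round 2 — N13 snaps.
  N13 sheds 300 kN: no online neighbours, lost.
No further breaks.

2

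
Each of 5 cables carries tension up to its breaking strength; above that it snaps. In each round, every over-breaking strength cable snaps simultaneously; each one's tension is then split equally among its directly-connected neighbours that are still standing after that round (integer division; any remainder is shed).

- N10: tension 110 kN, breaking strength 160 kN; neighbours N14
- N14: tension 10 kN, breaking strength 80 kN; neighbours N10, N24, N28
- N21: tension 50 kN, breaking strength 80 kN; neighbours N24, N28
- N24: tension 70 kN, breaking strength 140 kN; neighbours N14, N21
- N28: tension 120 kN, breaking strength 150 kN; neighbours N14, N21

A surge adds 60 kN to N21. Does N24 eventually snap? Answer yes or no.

Round 1 — N21 at 110 > 80. N21 snaps.
  N21 sheds 110 kN to N24, N28: 55 each.
    N24: 70+55 = 125 ≤ 140
    N28: 120+55 = 175 > 150
Round 2 — N28 snaps.
  N28 sheds 175 kN to N14: 175 each.
    N14: 10+175 = 185 > 80
Round 3 — N14 snaps.
  N14 sheds 185 kN to N10, N24: 92 each (1 lost).
    N10: 110+92 = 202 > 160
    N24: 125+92 = 217 > 140
Round 4 — N10, N24 snap.
  N10 sheds 202 kN: no online neighbours, lost.
  N24 sheds 217 kN: no online neighbours, lost.
No further breaks.

yes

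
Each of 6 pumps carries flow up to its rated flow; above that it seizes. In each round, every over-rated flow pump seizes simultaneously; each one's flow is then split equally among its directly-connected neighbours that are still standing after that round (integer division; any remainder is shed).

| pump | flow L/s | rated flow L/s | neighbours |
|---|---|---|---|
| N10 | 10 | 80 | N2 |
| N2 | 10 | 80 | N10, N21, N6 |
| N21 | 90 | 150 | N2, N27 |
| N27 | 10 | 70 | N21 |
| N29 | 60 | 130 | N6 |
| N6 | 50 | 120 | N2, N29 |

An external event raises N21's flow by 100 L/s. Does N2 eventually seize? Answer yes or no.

Round 1 — N21 at 190 > 150. N21 seizes.
  N21 sheds 190 L/s to N2, N27: 95 each.
    N2: 10+95 = 105 > 80
    N27: 10+95 = 105 > 70
Round 2 — N2, N27 seize.
  N2 sheds 105 L/s to N10, N6: 52 each (1 lost).
    N10: 10+52 = 62 ≤ 80
    N6: 50+52 = 102 ≤ 120
  N27 sheds 105 L/s: no online neighbours, lost.
No further seizures.

yes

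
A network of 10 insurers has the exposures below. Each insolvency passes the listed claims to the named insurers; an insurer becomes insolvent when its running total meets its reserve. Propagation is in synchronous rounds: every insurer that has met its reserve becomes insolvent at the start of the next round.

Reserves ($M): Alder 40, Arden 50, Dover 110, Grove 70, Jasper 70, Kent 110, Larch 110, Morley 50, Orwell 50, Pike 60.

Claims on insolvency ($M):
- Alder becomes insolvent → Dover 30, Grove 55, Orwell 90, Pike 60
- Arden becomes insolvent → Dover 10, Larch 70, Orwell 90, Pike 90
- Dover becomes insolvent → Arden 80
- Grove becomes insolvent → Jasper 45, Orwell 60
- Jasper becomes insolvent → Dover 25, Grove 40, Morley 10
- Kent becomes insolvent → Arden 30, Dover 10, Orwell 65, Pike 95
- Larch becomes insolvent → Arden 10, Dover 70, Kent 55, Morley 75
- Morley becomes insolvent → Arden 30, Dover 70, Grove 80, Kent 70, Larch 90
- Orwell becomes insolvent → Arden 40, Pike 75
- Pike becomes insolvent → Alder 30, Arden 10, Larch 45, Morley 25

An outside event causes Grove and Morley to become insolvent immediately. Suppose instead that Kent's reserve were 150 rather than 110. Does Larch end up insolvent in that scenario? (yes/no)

yes

With Kent's reserve at 150:
Round 1 — Grove, Morley become insolvent (initial).
  Arden: +30 → 30 < 50
  Dover: +70 → 70 < 110
  Jasper: +45 → 45 < 70
  Kent: +70 → 70 < 150
  Larch: +90 → 90 < 110
  Orwell: +60 → 60 ≥ 50
Round 2 — Orwell becomes insolvent.
  Arden: +40 → 70 ≥ 50
  Pike: +75 → 75 ≥ 60
Round 3 — Arden, Pike become insolvent.
  Alder: +30 → 30 < 40
  Dover: +10 → 80 < 110
  Larch: +70+45 → 205 ≥ 110
Round 4 — Larch becomes insolvent.
  Dover: +70 → 150 ≥ 110
  Kent: +55 → 125 < 150
Round 5 — Dover becomes insolvent.
No further insolvencies.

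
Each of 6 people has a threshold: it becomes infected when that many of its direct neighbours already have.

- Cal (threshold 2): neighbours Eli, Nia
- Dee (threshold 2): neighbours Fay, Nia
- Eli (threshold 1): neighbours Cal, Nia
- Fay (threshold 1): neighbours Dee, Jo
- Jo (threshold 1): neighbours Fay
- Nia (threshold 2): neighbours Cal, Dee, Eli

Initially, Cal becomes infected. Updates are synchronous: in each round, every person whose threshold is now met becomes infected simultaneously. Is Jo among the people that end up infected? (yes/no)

no

Round 1 — Cal becomes infected (initial).
Round 2 — checking thresholds:
  Eli: 1 of 2 neighbours ≥ 1, becomes infected.
  Nia: 1 of 3 neighbours < 2, holds.
Round 3 — checking thresholds:
  Nia: 2 of 3 neighbours ≥ 2, becomes infected.
Round 4 — no new infections; cascade stops.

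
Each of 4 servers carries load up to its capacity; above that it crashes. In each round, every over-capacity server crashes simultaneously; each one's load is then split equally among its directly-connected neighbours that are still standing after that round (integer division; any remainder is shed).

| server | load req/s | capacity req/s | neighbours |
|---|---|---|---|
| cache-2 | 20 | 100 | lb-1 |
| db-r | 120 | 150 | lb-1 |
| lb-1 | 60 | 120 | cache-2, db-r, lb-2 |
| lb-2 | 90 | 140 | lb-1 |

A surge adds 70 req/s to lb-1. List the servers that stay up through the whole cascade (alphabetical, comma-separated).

cache-2, lb-2

Round 1 — lb-1 at 130 > 120. lb-1 crashes.
  lb-1 sheds 130 req/s to cache-2, db-r, lb-2: 43 each (1 lost).
    cache-2: 20+43 = 63 ≤ 100
    db-r: 120+43 = 163 > 150
    lb-2: 90+43 = 133 ≤ 140
Round 2 — db-r crashes.
  db-r sheds 163 req/s: no online neighbours, lost.
No further crashes.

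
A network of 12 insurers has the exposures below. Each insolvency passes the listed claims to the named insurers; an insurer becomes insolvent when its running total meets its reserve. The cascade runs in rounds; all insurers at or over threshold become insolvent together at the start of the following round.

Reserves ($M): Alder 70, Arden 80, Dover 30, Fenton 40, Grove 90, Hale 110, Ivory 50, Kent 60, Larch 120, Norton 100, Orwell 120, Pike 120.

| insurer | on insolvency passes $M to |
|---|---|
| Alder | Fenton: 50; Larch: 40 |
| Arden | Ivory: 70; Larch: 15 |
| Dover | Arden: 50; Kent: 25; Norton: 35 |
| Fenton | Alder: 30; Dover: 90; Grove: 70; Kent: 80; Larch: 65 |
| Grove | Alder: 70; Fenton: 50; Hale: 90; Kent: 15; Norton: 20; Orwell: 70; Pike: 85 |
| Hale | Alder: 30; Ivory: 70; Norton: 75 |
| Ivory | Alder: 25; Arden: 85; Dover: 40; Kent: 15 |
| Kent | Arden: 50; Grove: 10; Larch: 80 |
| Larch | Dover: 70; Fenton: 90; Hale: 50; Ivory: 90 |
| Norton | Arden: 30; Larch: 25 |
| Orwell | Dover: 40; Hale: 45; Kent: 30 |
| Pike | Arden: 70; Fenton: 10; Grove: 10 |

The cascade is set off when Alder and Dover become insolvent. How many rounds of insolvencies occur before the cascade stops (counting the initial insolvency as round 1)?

Round 1 — Alder, Dover become insolvent (initial).
  Arden: +50 → 50 < 80
  Fenton: +50 → 50 ≥ 40
  Kent: +25 → 25 < 60
  Larch: +40 → 40 < 120
  Norton: +35 → 35 < 100
Round 2 — Fenton becomes insolvent.
  Grove: +70 → 70 < 90
  Kent: +80 → 105 ≥ 60
  Larch: +65 → 105 < 120
Round 3 — Kent becomes insolvent.
  Arden: +50 → 100 ≥ 80
  Grove: +10 → 80 < 90
  Larch: +80 → 185 ≥ 120
Round 4 — Arden, Larch become insolvent.
  Hale: +50 → 50 < 110
  Ivory: +70+90 → 160 ≥ 50
Round 5 — Ivory becomes insolvent.
No further insolvencies.

5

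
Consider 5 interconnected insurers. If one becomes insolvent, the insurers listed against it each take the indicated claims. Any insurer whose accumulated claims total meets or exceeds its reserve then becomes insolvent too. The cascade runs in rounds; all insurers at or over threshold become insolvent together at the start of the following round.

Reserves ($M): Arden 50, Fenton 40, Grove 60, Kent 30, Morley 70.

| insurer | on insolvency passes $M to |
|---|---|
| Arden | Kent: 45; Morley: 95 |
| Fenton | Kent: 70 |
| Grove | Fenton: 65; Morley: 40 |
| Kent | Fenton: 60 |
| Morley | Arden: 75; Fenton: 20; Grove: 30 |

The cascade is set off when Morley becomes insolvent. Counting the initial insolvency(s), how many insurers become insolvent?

Round 1 — Morley becomes insolvent (initial).
  Arden: +75 → 75 ≥ 50
  Fenton: +20 → 20 < 40
  Grove: +30 → 30 < 60
Round 2 — Arden becomes insolvent.
  Kent: +45 → 45 ≥ 30
Round 3 — Kent becomes insolvent.
  Fenton: +60 → 80 ≥ 40
Round 4 — Fenton becomes insolvent.
No further insolvencies.

4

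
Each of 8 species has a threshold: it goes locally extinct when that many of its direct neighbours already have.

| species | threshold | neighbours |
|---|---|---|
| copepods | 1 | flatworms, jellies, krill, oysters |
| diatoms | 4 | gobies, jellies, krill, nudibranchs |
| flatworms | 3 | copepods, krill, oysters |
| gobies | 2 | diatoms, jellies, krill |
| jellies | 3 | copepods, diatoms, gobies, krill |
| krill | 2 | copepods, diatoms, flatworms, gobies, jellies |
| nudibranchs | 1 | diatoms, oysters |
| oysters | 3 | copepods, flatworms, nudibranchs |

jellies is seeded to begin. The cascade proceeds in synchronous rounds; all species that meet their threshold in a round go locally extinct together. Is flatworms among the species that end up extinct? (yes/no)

Round 1 — jellies goes locally extinct (initial).
Round 2 — checking thresholds:
  copepods: 1 of 4 neighbours ≥ 1, goes locally extinct.
  diatoms: 1 of 4 neighbours < 4, holds.
  gobies: 1 of 3 neighbours < 2, holds.
  krill: 1 of 5 neighbours < 2, holds.
Round 3 — checking thresholds:
  diatoms: 1 of 4 neighbours < 4, holds.
  flatworms: 1 of 3 neighbours < 3, holds.
  gobies: 1 of 3 neighbours < 2, holds.
  krill: 2 of 5 neighbours ≥ 2, goes locally extinct.
  oysters: 1 of 3 neighbours < 3, holds.
Round 4 — checking thresholds:
  diatoms: 2 of 4 neighbours < 4, holds.
  flatworms: 2 of 3 neighbours < 3, holds.
  gobies: 2 of 3 neighbours ≥ 2, goes locally extinct.
  oysters: 1 of 3 neighbours < 3, holds.
Round 5 — no new extinctions; cascade stops.

no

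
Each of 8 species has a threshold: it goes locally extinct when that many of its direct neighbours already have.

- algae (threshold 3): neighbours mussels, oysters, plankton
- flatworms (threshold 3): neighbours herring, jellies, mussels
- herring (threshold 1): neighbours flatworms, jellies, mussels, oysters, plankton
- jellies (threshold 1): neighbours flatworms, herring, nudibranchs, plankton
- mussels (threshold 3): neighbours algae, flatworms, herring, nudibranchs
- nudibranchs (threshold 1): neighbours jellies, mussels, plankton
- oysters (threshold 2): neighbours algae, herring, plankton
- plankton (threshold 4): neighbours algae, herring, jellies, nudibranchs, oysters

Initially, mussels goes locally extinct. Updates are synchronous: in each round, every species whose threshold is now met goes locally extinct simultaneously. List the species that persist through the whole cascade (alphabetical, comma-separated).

algae, oysters, plankton

Round 1 — mussels goes locally extinct (initial).
Round 2 — checking thresholds:
  algae: 1 of 3 neighbours < 3, not yet.
  flatworms: 1 of 3 neighbours < 3, not yet.
  herring: 1 of 5 neighbours ≥ 1, goes locally extinct.
  nudibranchs: 1 of 3 neighbours ≥ 1, goes locally extinct.
Round 3 — checking thresholds:
  algae: 1 of 3 neighbours < 3, not yet.
  flatworms: 2 of 3 neighbours < 3, not yet.
  jellies: 2 of 4 neighbours ≥ 1, goes locally extinct.
  oysters: 1 of 3 neighbours < 2, not yet.
  plankton: 2 of 5 neighbours < 4, not yet.
Round 4 — checking thresholds:
  algae: 1 of 3 neighbours < 3, not yet.
  flatworms: 3 of 3 neighbours ≥ 3, goes locally extinct.
  oysters: 1 of 3 neighbours < 2, not yet.
  plankton: 3 of 5 neighbours < 4, not yet.
Round 5 — no new extinctions; cascade stops.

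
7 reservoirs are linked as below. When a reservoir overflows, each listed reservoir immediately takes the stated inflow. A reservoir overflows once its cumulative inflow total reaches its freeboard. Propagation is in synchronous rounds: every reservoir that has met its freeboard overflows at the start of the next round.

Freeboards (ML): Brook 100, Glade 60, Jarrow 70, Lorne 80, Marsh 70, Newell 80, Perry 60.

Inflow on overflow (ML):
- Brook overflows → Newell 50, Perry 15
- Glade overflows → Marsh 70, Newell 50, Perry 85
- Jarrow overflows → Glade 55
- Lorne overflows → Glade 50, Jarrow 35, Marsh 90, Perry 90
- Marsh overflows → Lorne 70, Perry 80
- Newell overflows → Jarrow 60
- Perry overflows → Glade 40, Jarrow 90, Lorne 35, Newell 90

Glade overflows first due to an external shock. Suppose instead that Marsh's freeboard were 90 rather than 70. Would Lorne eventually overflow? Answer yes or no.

With Marsh's freeboard at 90:
Round 1 — Glade overflows (initial).
  Marsh: +70 → 70 < 90
  Newell: +50 → 50 < 80
  Perry: +85 → 85 ≥ 60
Round 2 — Perry overflows.
  Jarrow: +90 → 90 ≥ 70
  Lorne: +35 → 35 < 80
  Newell: +90 → 140 ≥ 80
Round 3 — Jarrow, Newell overflow.
No further overflows.

no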